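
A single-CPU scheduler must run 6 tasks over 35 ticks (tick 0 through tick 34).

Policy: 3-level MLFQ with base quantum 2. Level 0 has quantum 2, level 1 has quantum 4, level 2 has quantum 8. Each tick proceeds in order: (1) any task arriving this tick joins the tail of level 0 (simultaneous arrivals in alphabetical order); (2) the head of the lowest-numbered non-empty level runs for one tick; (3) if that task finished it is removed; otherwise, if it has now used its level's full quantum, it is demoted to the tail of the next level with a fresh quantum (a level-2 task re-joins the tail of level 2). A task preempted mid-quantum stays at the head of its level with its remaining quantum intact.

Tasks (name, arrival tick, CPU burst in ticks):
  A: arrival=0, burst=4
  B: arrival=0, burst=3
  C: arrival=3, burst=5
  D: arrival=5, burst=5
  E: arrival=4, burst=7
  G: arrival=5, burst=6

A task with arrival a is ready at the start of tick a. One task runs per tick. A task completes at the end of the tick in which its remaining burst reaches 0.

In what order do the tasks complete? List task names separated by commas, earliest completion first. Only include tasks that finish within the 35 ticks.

completion order = A, B, C, D, G, E

t=0: L0/L1/L2 = AB/-/- → run A
t=1: L0/L1/L2 = AB/-/- → run A
t=2: L0/L1/L2 = B/A/- → run B
t=3: L0/L1/L2 = BC/A/- → run B
t=4: L0/L1/L2 = CE/AB/- → run C
t=5: L0/L1/L2 = CEDG/AB/- → run C
t=6: L0/L1/L2 = EDG/ABC/- → run E
t=7: L0/L1/L2 = EDG/ABC/- → run E
t=8: L0/L1/L2 = DG/ABCE/- → run D
t=9: L0/L1/L2 = DG/ABCE/- → run D
t=10: L0/L1/L2 = G/ABCED/- → run G
t=11: L0/L1/L2 = G/ABCED/- → run G
t=12: L0/L1/L2 = -/ABCEDG/- → run A
t=13: L0/L1/L2 = -/ABCEDG/- → run A
t=14: L0/L1/L2 = -/BCEDG/- → run B
t=15: L0/L1/L2 = -/CEDG/- → run C
t=16: L0/L1/L2 = -/CEDG/- → run C
t=17: L0/L1/L2 = -/CEDG/- → run C
t=18: L0/L1/L2 = -/EDG/- → run E
t=19: L0/L1/L2 = -/EDG/- → run E
t=20: L0/L1/L2 = -/EDG/- → run E
t=21: L0/L1/L2 = -/EDG/- → run E
t=22: L0/L1/L2 = -/DG/E → run D
t=23: L0/L1/L2 = -/DG/E → run D
t=24: L0/L1/L2 = -/DG/E → run D
t=25: L0/L1/L2 = -/G/E → run G
t=26: L0/L1/L2 = -/G/E → run G
t=27: L0/L1/L2 = -/G/E → run G
t=28: L0/L1/L2 = -/G/E → run G
t=29: L0/L1/L2 = -/-/E → run E
t=30: (idle)
t=31: (idle)
t=32: (idle)
t=33: (idle)
t=34: (idle)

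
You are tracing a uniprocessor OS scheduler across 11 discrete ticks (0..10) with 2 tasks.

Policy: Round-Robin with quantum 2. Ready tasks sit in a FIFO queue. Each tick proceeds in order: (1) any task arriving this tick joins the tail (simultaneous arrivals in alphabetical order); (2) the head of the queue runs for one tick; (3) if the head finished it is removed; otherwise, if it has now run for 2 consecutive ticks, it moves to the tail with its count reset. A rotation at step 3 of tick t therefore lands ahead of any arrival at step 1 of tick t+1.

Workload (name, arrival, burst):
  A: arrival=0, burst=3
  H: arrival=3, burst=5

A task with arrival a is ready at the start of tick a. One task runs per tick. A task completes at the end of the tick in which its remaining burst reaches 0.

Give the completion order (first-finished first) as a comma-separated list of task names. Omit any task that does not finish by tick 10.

completion order = A, H

t=0: queue=[A] q_used=0 → run A
t=1: queue=[A] q_used=1 → run A
t=2: queue=[A] q_used=0 → run A
t=3: queue=[H] q_used=0 → run H
t=4: queue=[H] q_used=1 → run H
t=5: queue=[H] q_used=0 → run H
t=6: queue=[H] q_used=1 → run H
t=7: queue=[H] q_used=0 → run H
t=8: (idle)
t=9: (idle)
t=10: (idle)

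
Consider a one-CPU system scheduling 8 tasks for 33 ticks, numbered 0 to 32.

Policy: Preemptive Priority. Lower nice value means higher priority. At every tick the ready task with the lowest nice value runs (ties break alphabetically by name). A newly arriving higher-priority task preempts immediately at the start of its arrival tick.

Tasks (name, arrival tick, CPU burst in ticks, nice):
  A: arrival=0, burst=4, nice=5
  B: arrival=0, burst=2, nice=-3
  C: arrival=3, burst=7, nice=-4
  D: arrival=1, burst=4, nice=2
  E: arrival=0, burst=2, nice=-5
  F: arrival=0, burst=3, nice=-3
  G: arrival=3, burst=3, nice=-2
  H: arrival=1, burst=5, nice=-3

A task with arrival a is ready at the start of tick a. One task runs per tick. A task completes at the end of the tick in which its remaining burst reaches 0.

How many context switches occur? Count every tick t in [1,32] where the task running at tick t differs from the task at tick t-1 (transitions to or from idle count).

t=0: ready={A,B,E,F} → run E
t=1: ready={A,B,D,E,F,H} → run E
t=2: ready={A,B,D,F,H} → run B
t=3: ready={A,B,C,D,F,G,H} → run C
t=4: ready={A,B,C,D,F,G,H} → run C
t=5: ready={A,B,C,D,F,G,H} → run C
t=6: ready={A,B,C,D,F,G,H} → run C
t=7: ready={A,B,C,D,F,G,H} → run C
t=8: ready={A,B,C,D,F,G,H} → run C
t=9: ready={A,B,C,D,F,G,H} → run C
t=10: ready={A,B,D,F,G,H} → run B
t=11: ready={A,D,F,G,H} → run F
t=12: ready={A,D,F,G,H} → run F
t=13: ready={A,D,F,G,H} → run F
t=14: ready={A,D,G,H} → run H
t=15: ready={A,D,G,H} → run H
t=16: ready={A,D,G,H} → run H
t=17: ready={A,D,G,H} → run H
t=18: ready={A,D,G,H} → run H
t=19: ready={A,D,G} → run G
t=20: ready={A,D,G} → run G
t=21: ready={A,D,G} → run G
t=22: ready={A,D} → run D
t=23: ready={A,D} → run D
t=24: ready={A,D} → run D
t=25: ready={A,D} → run D
t=26: ready={A} → run A
t=27: ready={A} → run A
t=28: ready={A} → run A
t=29: ready={A} → run A
t=30: (idle)
t=31: (idle)
t=32: (idle)

context switches = 9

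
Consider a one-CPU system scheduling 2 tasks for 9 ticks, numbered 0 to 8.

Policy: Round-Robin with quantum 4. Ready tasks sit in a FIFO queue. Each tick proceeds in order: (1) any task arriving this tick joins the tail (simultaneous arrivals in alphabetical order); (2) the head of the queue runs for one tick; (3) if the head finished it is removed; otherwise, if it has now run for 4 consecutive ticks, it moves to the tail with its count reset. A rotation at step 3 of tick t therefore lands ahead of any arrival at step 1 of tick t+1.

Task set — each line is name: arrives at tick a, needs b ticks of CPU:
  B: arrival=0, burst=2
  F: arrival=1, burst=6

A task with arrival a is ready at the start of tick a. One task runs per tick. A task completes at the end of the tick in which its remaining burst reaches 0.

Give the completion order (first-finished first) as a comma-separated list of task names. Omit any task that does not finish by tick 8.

t=0: queue=[B] q_used=0 → run B
t=1: queue=[B,F] q_used=1 → run B
t=2: queue=[F] q_used=0 → run F
t=3: queue=[F] q_used=1 → run F
t=4: queue=[F] q_used=2 → run F
t=5: queue=[F] q_used=3 → run F
t=6: queue=[F] q_used=0 → run F
t=7: queue=[F] q_used=1 → run F
t=8: (idle)

completion order = B, F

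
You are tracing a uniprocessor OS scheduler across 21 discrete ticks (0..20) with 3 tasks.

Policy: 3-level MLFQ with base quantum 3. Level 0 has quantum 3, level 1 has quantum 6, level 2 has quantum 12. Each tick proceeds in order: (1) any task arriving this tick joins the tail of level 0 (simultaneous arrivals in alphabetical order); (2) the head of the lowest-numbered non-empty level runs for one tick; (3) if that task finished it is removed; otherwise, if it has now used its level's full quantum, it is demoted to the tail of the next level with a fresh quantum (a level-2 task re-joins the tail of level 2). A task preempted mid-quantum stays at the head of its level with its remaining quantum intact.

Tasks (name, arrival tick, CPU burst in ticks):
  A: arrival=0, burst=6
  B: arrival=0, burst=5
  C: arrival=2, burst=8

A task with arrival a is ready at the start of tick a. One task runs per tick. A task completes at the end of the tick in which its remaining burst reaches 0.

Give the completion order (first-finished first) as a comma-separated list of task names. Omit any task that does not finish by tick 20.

t=0: L0/L1/L2 = AB/-/- → run A
t=1: L0/L1/L2 = AB/-/- → run A
t=2: L0/L1/L2 = ABC/-/- → run A
t=3: L0/L1/L2 = BC/A/- → run B
t=4: L0/L1/L2 = BC/A/- → run B
t=5: L0/L1/L2 = BC/A/- → run B
t=6: L0/L1/L2 = C/AB/- → run C
t=7: L0/L1/L2 = C/AB/- → run C
t=8: L0/L1/L2 = C/AB/- → run C
t=9: L0/L1/L2 = -/ABC/- → run A
t=10: L0/L1/L2 = -/ABC/- → run A
t=11: L0/L1/L2 = -/ABC/- → run A
t=12: L0/L1/L2 = -/BC/- → run B
t=13: L0/L1/L2 = -/BC/- → run B
t=14: L0/L1/L2 = -/C/- → run C
t=15: L0/L1/L2 = -/C/- → run C
t=16: L0/L1/L2 = -/C/- → run C
t=17: L0/L1/L2 = -/C/- → run C
t=18: L0/L1/L2 = -/C/- → run C
t=19: (idle)
t=20: (idle)

completion order = A, B, C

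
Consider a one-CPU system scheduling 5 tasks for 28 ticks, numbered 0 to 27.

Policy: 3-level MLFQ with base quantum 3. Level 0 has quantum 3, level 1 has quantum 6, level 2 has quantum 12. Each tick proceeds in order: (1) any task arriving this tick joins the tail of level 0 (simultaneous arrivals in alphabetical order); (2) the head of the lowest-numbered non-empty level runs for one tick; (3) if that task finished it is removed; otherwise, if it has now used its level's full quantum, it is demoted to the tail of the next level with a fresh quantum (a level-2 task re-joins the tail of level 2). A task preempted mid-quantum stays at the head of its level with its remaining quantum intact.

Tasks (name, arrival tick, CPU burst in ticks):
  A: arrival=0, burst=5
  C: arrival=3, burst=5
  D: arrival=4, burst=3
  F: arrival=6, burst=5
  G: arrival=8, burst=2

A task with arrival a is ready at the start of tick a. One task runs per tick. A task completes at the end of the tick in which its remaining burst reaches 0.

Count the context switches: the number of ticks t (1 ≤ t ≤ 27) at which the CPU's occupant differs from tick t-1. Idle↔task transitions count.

context switches = 8

t=0: L0/L1/L2 = A/-/- → run A
t=1: L0/L1/L2 = A/-/- → run A
t=2: L0/L1/L2 = A/-/- → run A
t=3: L0/L1/L2 = C/A/- → run C
t=4: L0/L1/L2 = CD/A/- → run C
t=5: L0/L1/L2 = CD/A/- → run C
t=6: L0/L1/L2 = DF/AC/- → run D
t=7: L0/L1/L2 = DF/AC/- → run D
t=8: L0/L1/L2 = DFG/AC/- → run D
t=9: L0/L1/L2 = FG/AC/- → run F
t=10: L0/L1/L2 = FG/AC/- → run F
t=11: L0/L1/L2 = FG/AC/- → run F
t=12: L0/L1/L2 = G/ACF/- → run G
t=13: L0/L1/L2 = G/ACF/- → run G
t=14: L0/L1/L2 = -/ACF/- → run A
t=15: L0/L1/L2 = -/ACF/- → run A
t=16: L0/L1/L2 = -/CF/- → run C
t=17: L0/L1/L2 = -/CF/- → run C
t=18: L0/L1/L2 = -/F/- → run F
t=19: L0/L1/L2 = -/F/- → run F
t=20: (idle)
t=21: (idle)
t=22: (idle)
t=23: (idle)
t=24: (idle)
t=25: (idle)
t=26: (idle)
t=27: (idle)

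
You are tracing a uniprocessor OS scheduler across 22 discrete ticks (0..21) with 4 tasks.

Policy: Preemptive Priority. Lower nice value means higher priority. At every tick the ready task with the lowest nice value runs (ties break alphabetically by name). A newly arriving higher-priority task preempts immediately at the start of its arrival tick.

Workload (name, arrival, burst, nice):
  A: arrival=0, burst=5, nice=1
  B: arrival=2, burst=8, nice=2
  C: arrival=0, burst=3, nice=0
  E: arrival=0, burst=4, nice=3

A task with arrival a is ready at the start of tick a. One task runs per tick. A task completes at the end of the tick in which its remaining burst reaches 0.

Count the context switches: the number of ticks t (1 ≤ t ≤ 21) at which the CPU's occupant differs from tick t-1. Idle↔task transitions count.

context switches = 4

t=0: ready={A,C,E} → run C
t=1: ready={A,C,E} → run C
t=2: ready={A,B,C,E} → run C
t=3: ready={A,B,E} → run A
t=4: ready={A,B,E} → run A
t=5: ready={A,B,E} → run A
t=6: ready={A,B,E} → run A
t=7: ready={A,B,E} → run A
t=8: ready={B,E} → run B
t=9: ready={B,E} → run B
t=10: ready={B,E} → run B
t=11: ready={B,E} → run B
t=12: ready={B,E} → run B
t=13: ready={B,E} → run B
t=14: ready={B,E} → run B
t=15: ready={B,E} → run B
t=16: ready={E} → run E
t=17: ready={E} → run E
t=18: ready={E} → run E
t=19: ready={E} → run E
t=20: (idle)
t=21: (idle)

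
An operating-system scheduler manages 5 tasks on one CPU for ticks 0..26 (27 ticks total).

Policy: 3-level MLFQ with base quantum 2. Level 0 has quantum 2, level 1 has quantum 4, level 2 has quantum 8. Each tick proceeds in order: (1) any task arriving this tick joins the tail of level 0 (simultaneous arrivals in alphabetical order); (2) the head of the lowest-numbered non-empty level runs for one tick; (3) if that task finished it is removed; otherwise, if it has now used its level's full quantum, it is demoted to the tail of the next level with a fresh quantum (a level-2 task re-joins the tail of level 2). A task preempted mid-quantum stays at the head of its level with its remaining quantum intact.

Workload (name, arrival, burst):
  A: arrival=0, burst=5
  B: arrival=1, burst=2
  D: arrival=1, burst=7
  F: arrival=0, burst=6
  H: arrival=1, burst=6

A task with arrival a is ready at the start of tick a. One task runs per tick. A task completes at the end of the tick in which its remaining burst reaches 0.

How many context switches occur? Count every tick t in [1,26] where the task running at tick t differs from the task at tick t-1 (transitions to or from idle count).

context switches = 10

t=0: L0/L1/L2 = AF/-/- → run A
t=1: L0/L1/L2 = AFBDH/-/- → run A
t=2: L0/L1/L2 = FBDH/A/- → run F
t=3: L0/L1/L2 = FBDH/A/- → run F
t=4: L0/L1/L2 = BDH/AF/- → run B
t=5: L0/L1/L2 = BDH/AF/- → run B
t=6: L0/L1/L2 = DH/AF/- → run D
t=7: L0/L1/L2 = DH/AF/- → run D
t=8: L0/L1/L2 = H/AFD/- → run H
t=9: L0/L1/L2 = H/AFD/- → run H
t=10: L0/L1/L2 = -/AFDH/- → run A
t=11: L0/L1/L2 = -/AFDH/- → run A
t=12: L0/L1/L2 = -/AFDH/- → run A
t=13: L0/L1/L2 = -/FDH/- → run F
t=14: L0/L1/L2 = -/FDH/- → run F
t=15: L0/L1/L2 = -/FDH/- → run F
t=16: L0/L1/L2 = -/FDH/- → run F
t=17: L0/L1/L2 = -/DH/- → run D
t=18: L0/L1/L2 = -/DH/- → run D
t=19: L0/L1/L2 = -/DH/- → run D
t=20: L0/L1/L2 = -/DH/- → run D
t=21: L0/L1/L2 = -/H/D → run H
t=22: L0/L1/L2 = -/H/D → run H
t=23: L0/L1/L2 = -/H/D → run H
t=24: L0/L1/L2 = -/H/D → run H
t=25: L0/L1/L2 = -/-/D → run D
t=26: (idle)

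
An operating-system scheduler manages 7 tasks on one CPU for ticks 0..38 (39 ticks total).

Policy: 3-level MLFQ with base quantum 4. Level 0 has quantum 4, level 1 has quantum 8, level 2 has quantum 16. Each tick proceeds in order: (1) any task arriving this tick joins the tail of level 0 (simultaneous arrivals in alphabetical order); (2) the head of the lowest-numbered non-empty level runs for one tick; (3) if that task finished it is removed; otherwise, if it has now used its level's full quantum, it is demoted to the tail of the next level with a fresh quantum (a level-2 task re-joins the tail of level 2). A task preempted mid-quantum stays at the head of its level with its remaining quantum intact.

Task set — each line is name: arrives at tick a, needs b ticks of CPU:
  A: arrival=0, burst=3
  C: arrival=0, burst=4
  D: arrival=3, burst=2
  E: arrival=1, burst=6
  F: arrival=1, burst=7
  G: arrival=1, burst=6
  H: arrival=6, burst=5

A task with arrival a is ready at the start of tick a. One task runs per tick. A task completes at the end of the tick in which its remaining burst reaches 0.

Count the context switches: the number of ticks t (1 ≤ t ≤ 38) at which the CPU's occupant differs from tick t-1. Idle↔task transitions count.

context switches = 11

t=0: L0/L1/L2 = AC/-/- → run A
t=1: L0/L1/L2 = ACEFG/-/- → run A
t=2: L0/L1/L2 = ACEFG/-/- → run A
t=3: L0/L1/L2 = CEFGD/-/- → run C
t=4: L0/L1/L2 = CEFGD/-/- → run C
t=5: L0/L1/L2 = CEFGD/-/- → run C
t=6: L0/L1/L2 = CEFGDH/-/- → run C
t=7: L0/L1/L2 = EFGDH/-/- → run E
t=8: L0/L1/L2 = EFGDH/-/- → run E
t=9: L0/L1/L2 = EFGDH/-/- → run E
t=10: L0/L1/L2 = EFGDH/-/- → run E
t=11: L0/L1/L2 = FGDH/E/- → run F
t=12: L0/L1/L2 = FGDH/E/- → run F
t=13: L0/L1/L2 = FGDH/E/- → run F
t=14: L0/L1/L2 = FGDH/E/- → run F
t=15: L0/L1/L2 = GDH/EF/- → run G
t=16: L0/L1/L2 = GDH/EF/- → run G
t=17: L0/L1/L2 = GDH/EF/- → run G
t=18: L0/L1/L2 = GDH/EF/- → run G
t=19: L0/L1/L2 = DH/EFG/- → run D
t=20: L0/L1/L2 = DH/EFG/- → run D
t=21: L0/L1/L2 = H/EFG/- → run H
t=22: L0/L1/L2 = H/EFG/- → run H
t=23: L0/L1/L2 = H/EFG/- → run H
t=24: L0/L1/L2 = H/EFG/- → run H
t=25: L0/L1/L2 = -/EFGH/- → run E
t=26: L0/L1/L2 = -/EFGH/- → run E
t=27: L0/L1/L2 = -/FGH/- → run F
t=28: L0/L1/L2 = -/FGH/- → run F
t=29: L0/L1/L2 = -/FGH/- → run F
t=30: L0/L1/L2 = -/GH/- → run G
t=31: L0/L1/L2 = -/GH/- → run G
t=32: L0/L1/L2 = -/H/- → run H
t=33: (idle)
t=34: (idle)
t=35: (idle)
t=36: (idle)
t=37: (idle)
t=38: (idle)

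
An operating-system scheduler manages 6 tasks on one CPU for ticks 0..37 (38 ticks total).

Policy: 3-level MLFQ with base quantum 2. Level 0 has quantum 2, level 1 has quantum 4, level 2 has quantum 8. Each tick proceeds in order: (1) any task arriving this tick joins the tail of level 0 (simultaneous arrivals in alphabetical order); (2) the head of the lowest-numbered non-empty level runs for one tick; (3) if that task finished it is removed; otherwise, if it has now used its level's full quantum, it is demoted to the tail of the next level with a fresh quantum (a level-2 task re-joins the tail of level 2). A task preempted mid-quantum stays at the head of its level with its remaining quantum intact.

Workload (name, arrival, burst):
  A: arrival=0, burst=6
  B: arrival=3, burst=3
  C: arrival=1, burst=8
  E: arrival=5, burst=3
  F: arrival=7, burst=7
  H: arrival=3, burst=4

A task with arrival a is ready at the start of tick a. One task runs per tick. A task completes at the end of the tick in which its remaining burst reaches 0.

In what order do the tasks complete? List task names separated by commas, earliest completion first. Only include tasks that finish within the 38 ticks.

completion order = A, B, H, E, C, F

t=0: L0/L1/L2 = A/-/- → run A
t=1: L0/L1/L2 = AC/-/- → run A
t=2: L0/L1/L2 = C/A/- → run C
t=3: L0/L1/L2 = CBH/A/- → run C
t=4: L0/L1/L2 = BH/AC/- → run B
t=5: L0/L1/L2 = BHE/AC/- → run B
t=6: L0/L1/L2 = HE/ACB/- → run H
t=7: L0/L1/L2 = HEF/ACB/- → run H
t=8: L0/L1/L2 = EF/ACBH/- → run E
t=9: L0/L1/L2 = EF/ACBH/- → run E
t=10: L0/L1/L2 = F/ACBHE/- → run F
t=11: L0/L1/L2 = F/ACBHE/- → run F
t=12: L0/L1/L2 = -/ACBHEF/- → run A
t=13: L0/L1/L2 = -/ACBHEF/- → run A
t=14: L0/L1/L2 = -/ACBHEF/- → run A
t=15: L0/L1/L2 = -/ACBHEF/- → run A
t=16: L0/L1/L2 = -/CBHEF/- → run C
t=17: L0/L1/L2 = -/CBHEF/- → run C
t=18: L0/L1/L2 = -/CBHEF/- → run C
t=19: L0/L1/L2 = -/CBHEF/- → run C
t=20: L0/L1/L2 = -/BHEF/C → run B
t=21: L0/L1/L2 = -/HEF/C → run H
t=22: L0/L1/L2 = -/HEF/C → run H
t=23: L0/L1/L2 = -/EF/C → run E
t=24: L0/L1/L2 = -/F/C → run F
t=25: L0/L1/L2 = -/F/C → run F
t=26: L0/L1/L2 = -/F/C → run F
t=27: L0/L1/L2 = -/F/C → run F
t=28: L0/L1/L2 = -/-/CF → run C
t=29: L0/L1/L2 = -/-/CF → run C
t=30: L0/L1/L2 = -/-/F → run F
t=31: (idle)
t=32: (idle)
t=33: (idle)
t=34: (idle)
t=35: (idle)
t=36: (idle)
t=37: (idle)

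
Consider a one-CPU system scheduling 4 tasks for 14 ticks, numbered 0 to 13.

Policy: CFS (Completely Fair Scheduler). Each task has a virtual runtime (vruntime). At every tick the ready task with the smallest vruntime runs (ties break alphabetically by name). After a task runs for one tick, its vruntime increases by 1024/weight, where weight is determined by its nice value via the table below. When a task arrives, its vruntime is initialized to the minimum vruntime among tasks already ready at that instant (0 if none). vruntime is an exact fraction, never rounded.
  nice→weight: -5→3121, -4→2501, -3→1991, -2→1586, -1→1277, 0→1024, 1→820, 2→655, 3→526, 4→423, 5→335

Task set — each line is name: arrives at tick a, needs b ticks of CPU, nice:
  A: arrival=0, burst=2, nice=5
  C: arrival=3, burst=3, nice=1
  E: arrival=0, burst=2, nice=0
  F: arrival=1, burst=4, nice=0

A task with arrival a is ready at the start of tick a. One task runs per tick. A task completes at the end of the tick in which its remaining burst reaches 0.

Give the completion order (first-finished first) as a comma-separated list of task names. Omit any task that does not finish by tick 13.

t=0: vr[A=0 E=0] → run A
t=1: vr[A=1024/335 E=0 F=0] → run E
t=2: vr[A=1024/335 E=1 F=0] → run F
t=3: vr[A=1024/335 C=1 E=1 F=1] → run C
t=4: vr[A=1024/335 C=461/205 E=1 F=1] → run E
t=5: vr[A=1024/335 C=461/205 F=1] → run F
t=6: vr[A=1024/335 C=461/205 F=2] → run F
t=7: vr[A=1024/335 C=461/205 F=3] → run C
t=8: vr[A=1024/335 C=717/205 F=3] → run F
t=9: vr[A=1024/335 C=717/205] → run A
t=10: vr[C=717/205] → run C
t=11: (idle)
t=12: (idle)
t=13: (idle)

completion order = E, F, A, C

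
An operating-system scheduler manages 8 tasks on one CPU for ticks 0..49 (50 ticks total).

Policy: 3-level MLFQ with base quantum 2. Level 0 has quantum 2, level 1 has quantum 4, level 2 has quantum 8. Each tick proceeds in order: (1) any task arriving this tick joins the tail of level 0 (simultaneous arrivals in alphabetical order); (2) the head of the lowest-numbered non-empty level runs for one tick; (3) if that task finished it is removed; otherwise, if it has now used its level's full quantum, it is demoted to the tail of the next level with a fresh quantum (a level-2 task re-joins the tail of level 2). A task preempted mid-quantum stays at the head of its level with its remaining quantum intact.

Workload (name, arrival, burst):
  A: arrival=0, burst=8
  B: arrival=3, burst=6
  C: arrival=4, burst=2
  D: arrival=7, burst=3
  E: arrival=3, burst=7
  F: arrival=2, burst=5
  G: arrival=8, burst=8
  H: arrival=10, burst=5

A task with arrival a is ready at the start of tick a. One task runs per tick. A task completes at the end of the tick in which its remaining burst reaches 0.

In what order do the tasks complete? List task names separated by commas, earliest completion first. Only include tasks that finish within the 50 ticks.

t=0: L0/L1/L2 = A/-/- → run A
t=1: L0/L1/L2 = A/-/- → run A
t=2: L0/L1/L2 = F/A/- → run F
t=3: L0/L1/L2 = FBE/A/- → run F
t=4: L0/L1/L2 = BEC/AF/- → run B
t=5: L0/L1/L2 = BEC/AF/- → run B
t=6: L0/L1/L2 = EC/AFB/- → run E
t=7: L0/L1/L2 = ECD/AFB/- → run E
t=8: L0/L1/L2 = CDG/AFBE/- → run C
t=9: L0/L1/L2 = CDG/AFBE/- → run C
t=10: L0/L1/L2 = DGH/AFBE/- → run D
t=11: L0/L1/L2 = DGH/AFBE/- → run D
t=12: L0/L1/L2 = GH/AFBED/- → run G
t=13: L0/L1/L2 = GH/AFBED/- → run G
t=14: L0/L1/L2 = H/AFBEDG/- → run H
t=15: L0/L1/L2 = H/AFBEDG/- → run H
t=16: L0/L1/L2 = -/AFBEDGH/- → run A
t=17: L0/L1/L2 = -/AFBEDGH/- → run A
t=18: L0/L1/L2 = -/AFBEDGH/- → run A
t=19: L0/L1/L2 = -/AFBEDGH/- → run A
t=20: L0/L1/L2 = -/FBEDGH/A → run F
t=21: L0/L1/L2 = -/FBEDGH/A → run F
t=22: L0/L1/L2 = -/FBEDGH/A → run F
t=23: L0/L1/L2 = -/BEDGH/A → run B
t=24: L0/L1/L2 = -/BEDGH/A → run B
t=25: L0/L1/L2 = -/BEDGH/A → run B
t=26: L0/L1/L2 = -/BEDGH/A → run B
t=27: L0/L1/L2 = -/EDGH/A → run E
t=28: L0/L1/L2 = -/EDGH/A → run E
t=29: L0/L1/L2 = -/EDGH/A → run E
t=30: L0/L1/L2 = -/EDGH/A → run E
t=31: L0/L1/L2 = -/DGH/AE → run D
t=32: L0/L1/L2 = -/GH/AE → run G
t=33: L0/L1/L2 = -/GH/AE → run G
t=34: L0/L1/L2 = -/GH/AE → run G
t=35: L0/L1/L2 = -/GH/AE → run G
t=36: L0/L1/L2 = -/H/AEG → run H
t=37: L0/L1/L2 = -/H/AEG → run H
t=38: L0/L1/L2 = -/H/AEG → run H
t=39: L0/L1/L2 = -/-/AEG → run A
t=40: L0/L1/L2 = -/-/AEG → run A
t=41: L0/L1/L2 = -/-/EG → run E
t=42: L0/L1/L2 = -/-/G → run G
t=43: L0/L1/L2 = -/-/G → run G
t=44: (idle)
t=45: (idle)
t=46: (idle)
t=47: (idle)
t=48: (idle)
t=49: (idle)

completion order = C, F, B, D, H, A, E, G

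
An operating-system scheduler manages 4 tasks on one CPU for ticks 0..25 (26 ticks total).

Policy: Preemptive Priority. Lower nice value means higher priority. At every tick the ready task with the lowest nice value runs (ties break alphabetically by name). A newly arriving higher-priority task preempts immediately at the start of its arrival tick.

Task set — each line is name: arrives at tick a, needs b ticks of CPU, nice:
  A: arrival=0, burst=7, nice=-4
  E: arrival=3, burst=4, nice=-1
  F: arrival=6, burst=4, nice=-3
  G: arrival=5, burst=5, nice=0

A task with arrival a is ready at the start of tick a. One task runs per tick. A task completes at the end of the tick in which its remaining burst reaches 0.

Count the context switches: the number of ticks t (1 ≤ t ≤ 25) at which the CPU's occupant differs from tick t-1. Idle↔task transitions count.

t=0: ready={A} → run A
t=1: ready={A} → run A
t=2: ready={A} → run A
t=3: ready={A,E} → run A
t=4: ready={A,E} → run A
t=5: ready={A,E,G} → run A
t=6: ready={A,E,F,G} → run A
t=7: ready={E,F,G} → run F
t=8: ready={E,F,G} → run F
t=9: ready={E,F,G} → run F
t=10: ready={E,F,G} → run F
t=11: ready={E,G} → run E
t=12: ready={E,G} → run E
t=13: ready={E,G} → run E
t=14: ready={E,G} → run E
t=15: ready={G} → run G
t=16: ready={G} → run G
t=17: ready={G} → run G
t=18: ready={G} → run G
t=19: ready={G} → run G
t=20: (idle)
t=21: (idle)
t=22: (idle)
t=23: (idle)
t=24: (idle)
t=25: (idle)

context switches = 4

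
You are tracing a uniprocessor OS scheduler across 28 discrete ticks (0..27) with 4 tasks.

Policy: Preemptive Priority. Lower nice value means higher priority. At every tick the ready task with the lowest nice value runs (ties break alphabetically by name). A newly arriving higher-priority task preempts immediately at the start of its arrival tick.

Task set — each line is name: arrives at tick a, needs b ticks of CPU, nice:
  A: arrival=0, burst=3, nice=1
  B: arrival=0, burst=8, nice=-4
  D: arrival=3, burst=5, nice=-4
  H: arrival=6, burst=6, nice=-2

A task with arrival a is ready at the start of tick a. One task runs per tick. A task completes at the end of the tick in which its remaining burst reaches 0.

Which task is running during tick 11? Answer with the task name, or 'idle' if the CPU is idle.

running at tick 11 = D

t=0: ready={A,B} → run B
t=1: ready={A,B} → run B
t=2: ready={A,B} → run B
t=3: ready={A,B,D} → run B
t=4: ready={A,B,D} → run B
t=5: ready={A,B,D} → run B
t=6: ready={A,B,D,H} → run B
t=7: ready={A,B,D,H} → run B
t=8: ready={A,D,H} → run D
t=9: ready={A,D,H} → run D
t=10: ready={A,D,H} → run D
t=11: ready={A,D,H} → run D
t=12: ready={A,D,H} → run D
t=13: ready={A,H} → run H
t=14: ready={A,H} → run H
t=15: ready={A,H} → run H
t=16: ready={A,H} → run H
t=17: ready={A,H} → run H
t=18: ready={A,H} → run H
t=19: ready={A} → run A
t=20: ready={A} → run A
t=21: ready={A} → run A
t=22: (idle)
t=23: (idle)
t=24: (idle)
t=25: (idle)
t=26: (idle)
t=27: (idle)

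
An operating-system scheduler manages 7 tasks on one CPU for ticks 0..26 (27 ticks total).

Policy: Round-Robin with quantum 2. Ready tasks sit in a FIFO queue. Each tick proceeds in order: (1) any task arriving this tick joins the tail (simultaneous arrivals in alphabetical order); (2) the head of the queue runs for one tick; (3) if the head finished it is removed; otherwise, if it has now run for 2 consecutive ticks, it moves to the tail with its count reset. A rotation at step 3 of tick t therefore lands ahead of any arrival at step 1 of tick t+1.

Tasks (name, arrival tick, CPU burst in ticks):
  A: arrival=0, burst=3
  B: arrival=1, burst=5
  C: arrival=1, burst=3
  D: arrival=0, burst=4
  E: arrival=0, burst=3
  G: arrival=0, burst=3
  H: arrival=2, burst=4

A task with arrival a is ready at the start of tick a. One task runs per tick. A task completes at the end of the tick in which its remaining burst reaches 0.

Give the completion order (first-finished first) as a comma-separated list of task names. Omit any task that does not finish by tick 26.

completion order = A, D, E, G, C, H, B

t=0: queue=[A,D,E,G] q_used=0 → run A
t=1: queue=[A,D,E,G,B,C] q_used=1 → run A
t=2: queue=[D,E,G,B,C,A,H] q_used=0 → run D
t=3: queue=[D,E,G,B,C,A,H] q_used=1 → run D
t=4: queue=[E,G,B,C,A,H,D] q_used=0 → run E
t=5: queue=[E,G,B,C,A,H,D] q_used=1 → run E
t=6: queue=[G,B,C,A,H,D,E] q_used=0 → run G
t=7: queue=[G,B,C,A,H,D,E] q_used=1 → run G
t=8: queue=[B,C,A,H,D,E,G] q_used=0 → run B
t=9: queue=[B,C,A,H,D,E,G] q_used=1 → run B
t=10: queue=[C,A,H,D,E,G,B] q_used=0 → run C
t=11: queue=[C,A,H,D,E,G,B] q_used=1 → run C
t=12: queue=[A,H,D,E,G,B,C] q_used=0 → run A
t=13: queue=[H,D,E,G,B,C] q_used=0 → run H
t=14: queue=[H,D,E,G,B,C] q_used=1 → run H
t=15: queue=[D,E,G,B,C,H] q_used=0 → run D
t=16: queue=[D,E,G,B,C,H] q_used=1 → run D
t=17: queue=[E,G,B,C,H] q_used=0 → run E
t=18: queue=[G,B,C,H] q_used=0 → run G
t=19: queue=[B,C,H] q_used=0 → run B
t=20: queue=[B,C,H] q_used=1 → run B
t=21: queue=[C,H,B] q_used=0 → run C
t=22: queue=[H,B] q_used=0 → run H
t=23: queue=[H,B] q_used=1 → run H
t=24: queue=[B] q_used=0 → run B
t=25: (idle)
t=26: (idle)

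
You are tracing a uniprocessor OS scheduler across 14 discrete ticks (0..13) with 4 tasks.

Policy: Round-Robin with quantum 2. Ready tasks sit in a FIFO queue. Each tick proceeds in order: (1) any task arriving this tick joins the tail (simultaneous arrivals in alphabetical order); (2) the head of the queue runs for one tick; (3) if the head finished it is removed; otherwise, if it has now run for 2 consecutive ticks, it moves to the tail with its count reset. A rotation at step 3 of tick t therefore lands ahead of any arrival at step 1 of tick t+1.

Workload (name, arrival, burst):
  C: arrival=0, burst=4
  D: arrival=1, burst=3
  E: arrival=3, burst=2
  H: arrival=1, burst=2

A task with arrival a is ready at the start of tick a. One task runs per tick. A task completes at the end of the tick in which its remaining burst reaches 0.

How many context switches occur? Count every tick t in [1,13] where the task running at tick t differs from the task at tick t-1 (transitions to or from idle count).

context switches = 6

t=0: queue=[C] q_used=0 → run C
t=1: queue=[C,D,H] q_used=1 → run C
t=2: queue=[D,H,C] q_used=0 → run D
t=3: queue=[D,H,C,E] q_used=1 → run D
t=4: queue=[H,C,E,D] q_used=0 → run H
t=5: queue=[H,C,E,D] q_used=1 → run H
t=6: queue=[C,E,D] q_used=0 → run C
t=7: queue=[C,E,D] q_used=1 → run C
t=8: queue=[E,D] q_used=0 → run E
t=9: queue=[E,D] q_used=1 → run E
t=10: queue=[D] q_used=0 → run D
t=11: (idle)
t=12: (idle)
t=13: (idle)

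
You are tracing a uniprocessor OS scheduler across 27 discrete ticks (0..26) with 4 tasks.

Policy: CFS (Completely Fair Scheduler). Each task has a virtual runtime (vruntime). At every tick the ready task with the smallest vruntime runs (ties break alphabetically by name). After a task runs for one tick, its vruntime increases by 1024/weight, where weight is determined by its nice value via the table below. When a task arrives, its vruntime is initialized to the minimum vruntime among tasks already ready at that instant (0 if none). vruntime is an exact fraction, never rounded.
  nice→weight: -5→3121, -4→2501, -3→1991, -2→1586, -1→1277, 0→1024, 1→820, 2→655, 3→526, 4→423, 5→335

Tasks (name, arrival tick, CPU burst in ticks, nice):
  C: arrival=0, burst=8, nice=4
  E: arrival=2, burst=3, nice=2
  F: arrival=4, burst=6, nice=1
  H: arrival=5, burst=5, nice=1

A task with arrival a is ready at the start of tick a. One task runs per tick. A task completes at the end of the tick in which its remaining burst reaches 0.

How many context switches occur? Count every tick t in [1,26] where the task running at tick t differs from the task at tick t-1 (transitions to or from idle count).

t=0: vr[C=0] → run C
t=1: vr[C=1024/423] → run C
t=2: vr[C=2048/423 E=2048/423] → run C
t=3: vr[C=1024/141 E=2048/423] → run E
t=4: vr[C=1024/141 E=1774592/277065 F=1774592/277065] → run E
t=5: vr[C=1024/141 E=2207744/277065 F=1774592/277065 H=1774592/277065] → run F
t=6: vr[C=1024/141 E=2207744/277065 F=17388800/2271933 H=1774592/277065] → run H
t=7: vr[C=1024/141 E=2207744/277065 F=17388800/2271933 H=17388800/2271933] → run C
t=8: vr[C=4096/423 E=2207744/277065 F=17388800/2271933 H=17388800/2271933] → run F
t=9: vr[C=4096/423 E=2207744/277065 F=101129728/11359665 H=17388800/2271933] → run H
t=10: vr[C=4096/423 E=2207744/277065 F=101129728/11359665 H=101129728/11359665] → run E
t=11: vr[C=4096/423 F=101129728/11359665 H=101129728/11359665] → run F
t=12: vr[C=4096/423 F=115315456/11359665 H=101129728/11359665] → run H
t=13: vr[C=4096/423 F=115315456/11359665 H=115315456/11359665] → run C
t=14: vr[C=5120/423 F=115315456/11359665 H=115315456/11359665] → run F
t=15: vr[C=5120/423 F=129501184/11359665 H=115315456/11359665] → run H
t=16: vr[C=5120/423 F=129501184/11359665 H=129501184/11359665] → run F
t=17: vr[C=5120/423 F=143686912/11359665 H=129501184/11359665] → run H
t=18: vr[C=5120/423 F=143686912/11359665] → run C
t=19: vr[C=2048/141 F=143686912/11359665] → run F
t=20: vr[C=2048/141] → run C
t=21: vr[C=7168/423] → run C
t=22: (idle)
t=23: (idle)
t=24: (idle)
t=25: (idle)
t=26: (idle)

context switches = 18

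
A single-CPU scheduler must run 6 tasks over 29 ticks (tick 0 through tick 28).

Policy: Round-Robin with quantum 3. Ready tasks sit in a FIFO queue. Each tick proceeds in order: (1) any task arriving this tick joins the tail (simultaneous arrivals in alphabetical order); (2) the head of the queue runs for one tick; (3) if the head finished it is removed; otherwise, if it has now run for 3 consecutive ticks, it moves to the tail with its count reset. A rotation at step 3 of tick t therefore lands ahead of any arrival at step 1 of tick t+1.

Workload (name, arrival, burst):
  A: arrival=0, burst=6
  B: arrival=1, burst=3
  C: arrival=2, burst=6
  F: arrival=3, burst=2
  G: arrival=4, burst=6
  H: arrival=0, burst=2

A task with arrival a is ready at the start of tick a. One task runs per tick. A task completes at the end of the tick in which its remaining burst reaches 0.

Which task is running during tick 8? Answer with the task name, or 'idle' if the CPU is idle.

t=0: queue=[A,H] q_used=0 → run A
t=1: queue=[A,H,B] q_used=1 → run A
t=2: queue=[A,H,B,C] q_used=2 → run A
t=3: queue=[H,B,C,A,F] q_used=0 → run H
t=4: queue=[H,B,C,A,F,G] q_used=1 → run H
t=5: queue=[B,C,A,F,G] q_used=0 → run B
t=6: queue=[B,C,A,F,G] q_used=1 → run B
t=7: queue=[B,C,A,F,G] q_used=2 → run B
t=8: queue=[C,A,F,G] q_used=0 → run C
t=9: queue=[C,A,F,G] q_used=1 → run C
t=10: queue=[C,A,F,G] q_used=2 → run C
t=11: queue=[A,F,G,C] q_used=0 → run A
t=12: queue=[A,F,G,C] q_used=1 → run A
t=13: queue=[A,F,G,C] q_used=2 → run A
t=14: queue=[F,G,C] q_used=0 → run F
t=15: queue=[F,G,C] q_used=1 → run F
t=16: queue=[G,C] q_used=0 → run G
t=17: queue=[G,C] q_used=1 → run G
t=18: queue=[G,C] q_used=2 → run G
t=19: queue=[C,G] q_used=0 → run C
t=20: queue=[C,G] q_used=1 → run C
t=21: queue=[C,G] q_used=2 → run C
t=22: queue=[G] q_used=0 → run G
t=23: queue=[G] q_used=1 → run G
t=24: queue=[G] q_used=2 → run G
t=25: (idle)
t=26: (idle)
t=27: (idle)
t=28: (idle)

running at tick 8 = C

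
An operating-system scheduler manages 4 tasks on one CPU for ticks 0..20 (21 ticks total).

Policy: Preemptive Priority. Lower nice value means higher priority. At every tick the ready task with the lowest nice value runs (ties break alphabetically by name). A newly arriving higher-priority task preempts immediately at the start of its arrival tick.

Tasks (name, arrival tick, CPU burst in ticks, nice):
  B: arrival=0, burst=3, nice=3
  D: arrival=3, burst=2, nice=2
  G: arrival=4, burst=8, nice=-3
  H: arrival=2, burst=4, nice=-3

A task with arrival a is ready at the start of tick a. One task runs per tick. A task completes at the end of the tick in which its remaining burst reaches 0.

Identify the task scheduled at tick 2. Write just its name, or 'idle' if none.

running at tick 2 = H

t=0: ready={B} → run B
t=1: ready={B} → run B
t=2: ready={B,H} → run H
t=3: ready={B,D,H} → run H
t=4: ready={B,D,G,H} → run G
t=5: ready={B,D,G,H} → run G
t=6: ready={B,D,G,H} → run G
t=7: ready={B,D,G,H} → run G
t=8: ready={B,D,G,H} → run G
t=9: ready={B,D,G,H} → run G
t=10: ready={B,D,G,H} → run G
t=11: ready={B,D,G,H} → run G
t=12: ready={B,D,H} → run H
t=13: ready={B,D,H} → run H
t=14: ready={B,D} → run D
t=15: ready={B,D} → run D
t=16: ready={B} → run B
t=17: (idle)
t=18: (idle)
t=19: (idle)
t=20: (idle)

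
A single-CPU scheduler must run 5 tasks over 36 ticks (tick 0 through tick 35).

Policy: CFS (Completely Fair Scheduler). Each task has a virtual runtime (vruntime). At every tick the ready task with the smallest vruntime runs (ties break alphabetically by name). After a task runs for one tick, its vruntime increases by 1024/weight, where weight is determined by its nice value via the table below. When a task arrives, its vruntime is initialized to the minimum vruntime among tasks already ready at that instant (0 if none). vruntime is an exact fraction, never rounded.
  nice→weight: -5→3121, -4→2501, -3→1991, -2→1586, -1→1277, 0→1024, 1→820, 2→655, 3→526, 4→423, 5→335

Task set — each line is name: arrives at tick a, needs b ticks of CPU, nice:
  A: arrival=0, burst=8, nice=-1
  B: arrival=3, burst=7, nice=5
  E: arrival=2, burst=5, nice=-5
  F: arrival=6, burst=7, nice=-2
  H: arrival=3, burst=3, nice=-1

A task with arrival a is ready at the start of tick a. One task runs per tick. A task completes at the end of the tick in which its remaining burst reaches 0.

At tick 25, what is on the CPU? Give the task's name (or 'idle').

running at tick 25 = B

t=0: vr[A=0] → run A
t=1: vr[A=1024/1277] → run A
t=2: vr[A=2048/1277 E=2048/1277] → run A
t=3: vr[A=3072/1277 B=2048/1277 E=2048/1277 H=2048/1277] → run B
t=4: vr[A=3072/1277 B=1993728/427795 E=2048/1277 H=2048/1277] → run E
t=5: vr[A=3072/1277 B=1993728/427795 E=7699456/3985517 H=2048/1277] → run H
t=6: vr[A=3072/1277 B=1993728/427795 E=7699456/3985517 F=7699456/3985517 H=3072/1277] → run E
t=7: vr[A=3072/1277 B=1993728/427795 E=9007104/3985517 F=7699456/3985517 H=3072/1277] → run F
t=8: vr[A=3072/1277 B=1993728/427795 E=9007104/3985517 F=8146253312/3160514981 H=3072/1277] → run E
t=9: vr[A=3072/1277 B=1993728/427795 E=10314752/3985517 F=8146253312/3160514981 H=3072/1277] → run A
t=10: vr[A=4096/1277 B=1993728/427795 E=10314752/3985517 F=8146253312/3160514981 H=3072/1277] → run H
t=11: vr[A=4096/1277 B=1993728/427795 E=10314752/3985517 F=8146253312/3160514981 H=4096/1277] → run F
t=12: vr[A=4096/1277 B=1993728/427795 E=10314752/3985517 F=10186838016/3160514981 H=4096/1277] → run E
t=13: vr[A=4096/1277 B=1993728/427795 E=11622400/3985517 F=10186838016/3160514981 H=4096/1277] → run E
t=14: vr[A=4096/1277 B=1993728/427795 F=10186838016/3160514981 H=4096/1277] → run A
t=15: vr[A=5120/1277 B=1993728/427795 F=10186838016/3160514981 H=4096/1277] → run H
t=16: vr[A=5120/1277 B=1993728/427795 F=10186838016/3160514981] → run F
t=17: vr[A=5120/1277 B=1993728/427795 F=12227422720/3160514981] → run F
t=18: vr[A=5120/1277 B=1993728/427795 F=14268007424/3160514981] → run A
t=19: vr[A=6144/1277 B=1993728/427795 F=14268007424/3160514981] → run F
t=20: vr[A=6144/1277 B=1993728/427795 F=16308592128/3160514981] → run B
t=21: vr[A=6144/1277 B=3301376/427795 F=16308592128/3160514981] → run A
t=22: vr[A=7168/1277 B=3301376/427795 F=16308592128/3160514981] → run F
t=23: vr[A=7168/1277 B=3301376/427795 F=18349176832/3160514981] → run A
t=24: vr[B=3301376/427795 F=18349176832/3160514981] → run F
t=25: vr[B=3301376/427795] → run B
t=26: vr[B=4609024/427795] → run B
t=27: vr[B=5916672/427795] → run B
t=28: vr[B=1444864/85559] → run B
t=29: vr[B=8531968/427795] → run B
t=30: (idle)
t=31: (idle)
t=32: (idle)
t=33: (idle)
t=34: (idle)
t=35: (idle)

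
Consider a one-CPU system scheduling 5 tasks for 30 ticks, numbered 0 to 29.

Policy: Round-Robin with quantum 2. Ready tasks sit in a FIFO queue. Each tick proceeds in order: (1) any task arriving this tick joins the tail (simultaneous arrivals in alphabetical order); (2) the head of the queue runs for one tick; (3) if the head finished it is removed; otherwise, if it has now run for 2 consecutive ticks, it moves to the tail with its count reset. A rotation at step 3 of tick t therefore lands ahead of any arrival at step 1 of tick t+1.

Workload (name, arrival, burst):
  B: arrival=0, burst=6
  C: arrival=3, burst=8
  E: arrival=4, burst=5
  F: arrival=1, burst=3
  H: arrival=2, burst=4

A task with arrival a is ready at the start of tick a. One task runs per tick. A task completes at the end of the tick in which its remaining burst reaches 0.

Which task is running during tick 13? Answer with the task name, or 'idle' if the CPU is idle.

running at tick 13 = B

t=0: queue=[B] q_used=0 → run B
t=1: queue=[B,F] q_used=1 → run B
t=2: queue=[F,B,H] q_used=0 → run F
t=3: queue=[F,B,H,C] q_used=1 → run F
t=4: queue=[B,H,C,F,E] q_used=0 → run B
t=5: queue=[B,H,C,F,E] q_used=1 → run B
t=6: queue=[H,C,F,E,B] q_used=0 → run H
t=7: queue=[H,C,F,E,B] q_used=1 → run H
t=8: queue=[C,F,E,B,H] q_used=0 → run C
t=9: queue=[C,F,E,B,H] q_used=1 → run C
t=10: queue=[F,E,B,H,C] q_used=0 → run F
t=11: queue=[E,B,H,C] q_used=0 → run E
t=12: queue=[E,B,H,C] q_used=1 → run E
t=13: queue=[B,H,C,E] q_used=0 → run B
t=14: queue=[B,H,C,E] q_used=1 → run B
t=15: queue=[H,C,E] q_used=0 → run H
t=16: queue=[H,C,E] q_used=1 → run H
t=17: queue=[C,E] q_used=0 → run C
t=18: queue=[C,E] q_used=1 → run C
t=19: queue=[E,C] q_used=0 → run E
t=20: queue=[E,C] q_used=1 → run E
t=21: queue=[C,E] q_used=0 → run C
t=22: queue=[C,E] q_used=1 → run C
t=23: queue=[E,C] q_used=0 → run E
t=24: queue=[C] q_used=0 → run C
t=25: queue=[C] q_used=1 → run C
t=26: (idle)
t=27: (idle)
t=28: (idle)
t=29: (idle)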